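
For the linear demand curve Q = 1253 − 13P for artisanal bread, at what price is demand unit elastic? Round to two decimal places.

For linear demand Q = a − bP, ε = −bP/(a − bP). |ε| = 1 when bP = a − bP, i.e. P = a/(2b).
P = 1253/(2·13) = 1253/26 = 48.1923.

48.19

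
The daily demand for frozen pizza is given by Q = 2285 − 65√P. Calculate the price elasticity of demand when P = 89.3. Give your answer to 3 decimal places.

At P = 89.3, Q = 1670.759.
dQ/dP = −65/(2√P) = -3.439.
ε = (dQ/dP)(P/Q) = (-3.439)(89.3/1670.759).
|ε| < 1, so demand is inelastic at this price.

-0.184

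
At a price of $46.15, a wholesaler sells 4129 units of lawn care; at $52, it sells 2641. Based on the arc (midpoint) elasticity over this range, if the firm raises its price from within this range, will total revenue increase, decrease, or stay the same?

decrease

Arc ε = (-1488/5.85)(49.08/3385.0) ≈ -3.688.
|ε| = 3.69 > 1, so demand is elastic. A price rise therefore reduces total revenue.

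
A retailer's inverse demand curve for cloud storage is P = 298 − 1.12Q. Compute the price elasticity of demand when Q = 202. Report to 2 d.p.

At Q = 202, P = 298 − 1.12(202) = 71.76.
dP/dQ = −1.12, so dQ/dP = 1/(−1.12) = -0.893.
ε = (dQ/dP)(P/Q) = (-0.893)(71.76/202).

-0.32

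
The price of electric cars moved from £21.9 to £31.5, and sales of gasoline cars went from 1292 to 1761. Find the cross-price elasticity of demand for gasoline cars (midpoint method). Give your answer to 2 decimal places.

0.85

ΔQ_x = 1761 − 1292 = 469; ΔP_y = 31.5 − 21.9 = 9.6.
Midpoints: P̄_y = 26.70, Q̄_x = 1526.5.
ε_xy = (ΔQ_x/ΔP_y)(P̄_y/Q̄_x) = (469/9.6)(26.70/1526.5).
ε_xy > 0, so the goods are substitutes.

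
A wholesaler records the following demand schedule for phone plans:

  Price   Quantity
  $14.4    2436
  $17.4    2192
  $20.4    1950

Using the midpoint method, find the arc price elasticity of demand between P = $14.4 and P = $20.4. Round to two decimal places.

-0.64

At P = 14.4, Q = 2436; at P = 20.4, Q = 1950.
ΔQ = -486, ΔP = 6.0. Midpoints: P̄ = 17.40, Q̄ = 2193.0.
ε = (ΔQ/ΔP)(P̄/Q̄) = (-486/6.0)(17.40/2193.0).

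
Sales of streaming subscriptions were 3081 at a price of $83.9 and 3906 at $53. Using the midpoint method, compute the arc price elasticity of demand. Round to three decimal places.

-0.523

ΔQ = 3906 − 3081 = 825; ΔP = 53 − 83.9 = -30.9.
Midpoints: P̄ = 68.45, Q̄ = 3493.5.
ε = (ΔQ/ΔP)(P̄/Q̄) = (825/-30.9)(68.45/3493.5).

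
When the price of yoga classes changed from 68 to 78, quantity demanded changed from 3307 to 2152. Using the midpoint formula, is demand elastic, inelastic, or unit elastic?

elastic

Arc ε ≈ -3.089.
|ε| = 3.09 > 1.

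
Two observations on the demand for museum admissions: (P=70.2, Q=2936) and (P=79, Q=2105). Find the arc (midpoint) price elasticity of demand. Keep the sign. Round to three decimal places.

-2.795

ΔQ = 2105 − 2936 = -831; ΔP = 79 − 70.2 = 8.8.
Midpoints: P̄ = 74.60, Q̄ = 2520.5.
ε = (ΔQ/ΔP)(P̄/Q̄) = (-831/8.8)(74.60/2520.5).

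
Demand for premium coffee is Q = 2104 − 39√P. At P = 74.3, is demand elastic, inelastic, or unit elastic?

inelastic

Q = 1767.830, dQ/dP = -2.262.
ε = (dQ/dP)(P/Q) ≈ -0.095.
|ε| = 0.10 < 1.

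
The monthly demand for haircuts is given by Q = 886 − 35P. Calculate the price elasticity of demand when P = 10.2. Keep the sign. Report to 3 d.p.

At P = 10.2, Q = 529.
dQ/dP = −35.
ε = (dQ/dP)(P/Q) = (-35)(10.2/529).

-0.675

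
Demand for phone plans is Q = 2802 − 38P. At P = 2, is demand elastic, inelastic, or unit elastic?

Q = 2726, dQ/dP = -38.
ε = (dQ/dP)(P/Q) ≈ -0.028.
|ε| = 0.03 < 1.

inelastic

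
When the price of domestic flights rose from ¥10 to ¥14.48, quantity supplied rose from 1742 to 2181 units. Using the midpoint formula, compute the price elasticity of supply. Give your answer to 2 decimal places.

ΔQ = 2181 − 1742 = 439; ΔP = 14.48 − 10 = 4.48.
Midpoints: P̄ = 12.24, Q̄ = 1961.5.
ε_s = (ΔQ/ΔP)(P̄/Q̄) = (439/4.48)(12.24/1961.5).

0.61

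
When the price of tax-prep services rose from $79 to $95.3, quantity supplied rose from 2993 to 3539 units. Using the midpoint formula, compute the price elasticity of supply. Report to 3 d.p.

ΔQ = 3539 − 2993 = 546; ΔP = 95.3 − 79 = 16.3.
Midpoints: P̄ = 87.15, Q̄ = 3266.0.
ε_s = (ΔQ/ΔP)(P̄/Q̄) = (546/16.3)(87.15/3266.0).

0.894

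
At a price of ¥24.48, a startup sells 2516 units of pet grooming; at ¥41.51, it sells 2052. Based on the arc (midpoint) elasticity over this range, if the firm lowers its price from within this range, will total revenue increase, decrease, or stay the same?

Arc ε = (-464/17.03)(32.99/2284.0) ≈ -0.394.
|ε| = 0.39 < 1, so demand is inelastic. A price cut therefore reduces total revenue.

decrease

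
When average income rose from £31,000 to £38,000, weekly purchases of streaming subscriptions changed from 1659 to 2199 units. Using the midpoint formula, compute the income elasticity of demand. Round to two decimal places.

1.38

ΔQ = 540, ΔI = 7000. Midpoints: Ī = 34,500, Q̄ = 1929.0.
ε_I = (ΔQ/ΔI)(Ī/Q̄) = (540/7000)(34500/1929.0).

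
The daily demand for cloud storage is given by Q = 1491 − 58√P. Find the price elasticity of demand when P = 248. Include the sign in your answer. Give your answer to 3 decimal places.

At P = 248, Q = 577.615.
dQ/dP = −58/(2√P) = -1.842.
ε = (dQ/dP)(P/Q) = (-1.842)(248/577.615).

-0.791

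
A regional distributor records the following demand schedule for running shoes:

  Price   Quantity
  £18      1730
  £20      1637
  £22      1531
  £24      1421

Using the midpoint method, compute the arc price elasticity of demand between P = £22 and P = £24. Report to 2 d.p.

At P = 22, Q = 1531; at P = 24, Q = 1421.
ΔQ = -110, ΔP = 2. Midpoints: P̄ = 23.00, Q̄ = 1476.0.
ε = (ΔQ/ΔP)(P̄/Q̄) = (-110/2)(23.00/1476.0).

-0.86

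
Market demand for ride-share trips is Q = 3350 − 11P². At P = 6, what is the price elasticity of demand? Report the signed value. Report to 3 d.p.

At P = 6, Q = 2954.
dQ/dP = −22P = -132.
ε = (dQ/dP)(P/Q) = (-132)(6/2954).

-0.268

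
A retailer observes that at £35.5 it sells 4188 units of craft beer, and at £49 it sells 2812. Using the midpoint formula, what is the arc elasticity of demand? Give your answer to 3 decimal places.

-1.230

ΔQ = 2812 − 4188 = -1376; ΔP = 49 − 35.5 = 13.5.
Midpoints: P̄ = 42.25, Q̄ = 3500.0.
ε = (ΔQ/ΔP)(P̄/Q̄) = (-1376/13.5)(42.25/3500.0).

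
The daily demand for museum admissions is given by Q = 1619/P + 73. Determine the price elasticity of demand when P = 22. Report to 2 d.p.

-0.50

At P = 22, Q = 146.591.
dQ/dP = −1619/P² = -3.345.
ε = (dQ/dP)(P/Q) = (-3.345)(22/146.591).
|ε| < 1, so demand is inelastic at this price.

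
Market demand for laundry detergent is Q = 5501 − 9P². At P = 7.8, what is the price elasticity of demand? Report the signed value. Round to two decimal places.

-0.22

At P = 7.8, Q = 4953.440.
dQ/dP = −18P = -140.400.
ε = (dQ/dP)(P/Q) = (-140.400)(7.8/4953.440).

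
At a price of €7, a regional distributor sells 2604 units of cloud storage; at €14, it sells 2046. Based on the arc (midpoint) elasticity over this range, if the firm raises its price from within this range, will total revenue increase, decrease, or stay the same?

Arc ε = (-558/7)(10.50/2325.0) ≈ -0.360.
|ε| = 0.36 < 1, so demand is inelastic. A price rise therefore raises total revenue.

increase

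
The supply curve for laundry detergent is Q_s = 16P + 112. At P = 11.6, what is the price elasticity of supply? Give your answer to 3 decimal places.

0.624

At P = 11.6, Q_s = 297.60.
dQ_s/dP = 16.
ε_s = (dQ_s/dP)(P/Q_s) = (16)(11.6/297.60).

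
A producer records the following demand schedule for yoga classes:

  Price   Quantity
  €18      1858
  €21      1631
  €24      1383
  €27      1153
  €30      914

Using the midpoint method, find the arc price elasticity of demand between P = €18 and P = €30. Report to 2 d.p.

-1.36

At P = 18, Q = 1858; at P = 30, Q = 914.
ΔQ = -944, ΔP = 12. Midpoints: P̄ = 24.00, Q̄ = 1386.0.
ε = (ΔQ/ΔP)(P̄/Q̄) = (-944/12)(24.00/1386.0).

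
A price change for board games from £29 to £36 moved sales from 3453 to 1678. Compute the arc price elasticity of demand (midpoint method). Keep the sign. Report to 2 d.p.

ΔQ = 1678 − 3453 = -1775; ΔP = 36 − 29 = 7.
Midpoints: P̄ = 32.50, Q̄ = 2565.5.
ε = (ΔQ/ΔP)(P̄/Q̄) = (-1775/7)(32.50/2565.5).

-3.21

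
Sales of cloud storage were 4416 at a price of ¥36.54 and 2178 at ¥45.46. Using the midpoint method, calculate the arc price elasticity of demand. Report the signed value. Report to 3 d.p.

-3.120

ΔQ = 2178 − 4416 = -2238; ΔP = 45.46 − 36.54 = 8.92.
Midpoints: P̄ = 41.00, Q̄ = 3297.0.
ε = (ΔQ/ΔP)(P̄/Q̄) = (-2238/8.92)(41.00/3297.0).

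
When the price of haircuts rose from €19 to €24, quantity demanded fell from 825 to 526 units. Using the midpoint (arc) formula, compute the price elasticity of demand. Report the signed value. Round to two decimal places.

-1.90

ΔQ = 526 − 825 = -299; ΔP = 24 − 19 = 5.
Midpoints: P̄ = 21.50, Q̄ = 675.5.
ε = (ΔQ/ΔP)(P̄/Q̄) = (-299/5)(21.50/675.5).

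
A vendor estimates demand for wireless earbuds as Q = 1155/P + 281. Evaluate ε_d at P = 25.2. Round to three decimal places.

-0.140

At P = 25.2, Q = 326.833.
dQ/dP = −1155/P² = -1.819.
ε = (dQ/dP)(P/Q) = (-1.819)(25.2/326.833).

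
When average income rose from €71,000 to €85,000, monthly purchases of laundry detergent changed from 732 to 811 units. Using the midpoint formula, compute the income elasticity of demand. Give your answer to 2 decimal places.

ΔQ = 79, ΔI = 14000. Midpoints: Ī = 78,000, Q̄ = 771.5.
ε_I = (ΔQ/ΔI)(Ī/Q̄) = (79/14000)(78000/771.5).
ε_I > 0, so the good is normal.

0.57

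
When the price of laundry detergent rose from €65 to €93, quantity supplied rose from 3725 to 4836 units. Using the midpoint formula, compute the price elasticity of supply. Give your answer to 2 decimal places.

ΔQ = 4836 − 3725 = 1111; ΔP = 93 − 65 = 28.
Midpoints: P̄ = 79.00, Q̄ = 4280.5.
ε_s = (ΔQ/ΔP)(P̄/Q̄) = (1111/28)(79.00/4280.5).

0.73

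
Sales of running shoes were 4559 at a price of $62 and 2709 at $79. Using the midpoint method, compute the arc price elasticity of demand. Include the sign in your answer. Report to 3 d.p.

ΔQ = 2709 − 4559 = -1850; ΔP = 79 − 62 = 17.
Midpoints: P̄ = 70.50, Q̄ = 3634.0.
ε = (ΔQ/ΔP)(P̄/Q̄) = (-1850/17)(70.50/3634.0).

-2.111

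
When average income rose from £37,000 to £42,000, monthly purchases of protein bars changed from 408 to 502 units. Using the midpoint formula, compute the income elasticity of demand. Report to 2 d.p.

1.63

ΔQ = 94, ΔI = 5000. Midpoints: Ī = 39,500, Q̄ = 455.0.
ε_I = (ΔQ/ΔI)(Ī/Q̄) = (94/5000)(39500/455.0).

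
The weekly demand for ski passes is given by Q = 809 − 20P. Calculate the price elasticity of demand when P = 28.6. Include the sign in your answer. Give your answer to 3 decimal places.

-2.414

At P = 28.6, Q = 237.
dQ/dP = −20.
ε = (dQ/dP)(P/Q) = (-20)(28.6/237).
|ε| > 1, so demand is elastic at this price.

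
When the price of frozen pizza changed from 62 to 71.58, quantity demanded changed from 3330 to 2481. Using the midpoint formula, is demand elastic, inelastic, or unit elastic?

Arc ε ≈ -2.037.
|ε| = 2.04 > 1.

elastic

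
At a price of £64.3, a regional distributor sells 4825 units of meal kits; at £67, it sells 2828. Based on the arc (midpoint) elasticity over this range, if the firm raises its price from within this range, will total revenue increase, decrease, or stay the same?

decrease

Arc ε = (-1997/2.7)(65.65/3826.5) ≈ -12.690.
|ε| = 12.69 > 1, so demand is elastic. A price rise therefore reduces total revenue.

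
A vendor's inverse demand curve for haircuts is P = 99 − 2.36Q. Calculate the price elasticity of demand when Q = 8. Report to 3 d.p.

-4.244

At Q = 8, P = 99 − 2.36(8) = 80.12.
dP/dQ = −2.36, so dQ/dP = 1/(−2.36) = -0.424.
ε = (dQ/dP)(P/Q) = (-0.424)(80.12/8).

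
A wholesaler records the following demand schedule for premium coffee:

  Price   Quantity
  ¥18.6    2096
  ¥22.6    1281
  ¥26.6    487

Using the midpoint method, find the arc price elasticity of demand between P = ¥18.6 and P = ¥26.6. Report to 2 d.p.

At P = 18.6, Q = 2096; at P = 26.6, Q = 487.
ΔQ = -1609, ΔP = 8.0. Midpoints: P̄ = 22.60, Q̄ = 1291.5.
ε = (ΔQ/ΔP)(P̄/Q̄) = (-1609/8.0)(22.60/1291.5).

-3.52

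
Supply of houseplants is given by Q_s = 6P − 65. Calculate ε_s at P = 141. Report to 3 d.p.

At P = 141, Q_s = 781.
dQ_s/dP = 6.
ε_s = (dQ_s/dP)(P/Q_s) = (6)(141/781).

1.083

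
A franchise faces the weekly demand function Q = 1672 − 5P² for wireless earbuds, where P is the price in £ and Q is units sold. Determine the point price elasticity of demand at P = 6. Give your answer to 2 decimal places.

At P = 6, Q = 1492.
dQ/dP = −10P = -60.
ε = (dQ/dP)(P/Q) = (-60)(6/1492).

-0.24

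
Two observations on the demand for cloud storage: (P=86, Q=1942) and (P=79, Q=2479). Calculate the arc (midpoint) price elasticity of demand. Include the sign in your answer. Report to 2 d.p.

ΔQ = 2479 − 1942 = 537; ΔP = 79 − 86 = -7.
Midpoints: P̄ = 82.50, Q̄ = 2210.5.
ε = (ΔQ/ΔP)(P̄/Q̄) = (537/-7)(82.50/2210.5).

-2.86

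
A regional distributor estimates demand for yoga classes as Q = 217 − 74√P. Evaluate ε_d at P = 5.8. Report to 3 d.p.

At P = 5.8, Q = 38.784.
dQ/dP = −74/(2√P) = -15.363.
ε = (dQ/dP)(P/Q) = (-15.363)(5.8/38.784).

-2.298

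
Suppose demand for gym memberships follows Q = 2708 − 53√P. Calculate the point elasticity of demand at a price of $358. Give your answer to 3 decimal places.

At P = 358, Q = 1705.193.
dQ/dP = −53/(2√P) = -1.401.
ε = (dQ/dP)(P/Q) = (-1.401)(358/1705.193).

-0.294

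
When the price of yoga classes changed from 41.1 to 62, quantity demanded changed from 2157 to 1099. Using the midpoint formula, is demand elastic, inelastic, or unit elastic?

elastic

Arc ε ≈ -1.603.
|ε| = 1.60 > 1.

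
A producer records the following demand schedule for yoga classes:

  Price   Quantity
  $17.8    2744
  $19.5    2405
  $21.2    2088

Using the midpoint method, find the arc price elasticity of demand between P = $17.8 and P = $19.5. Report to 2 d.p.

-1.44

At P = 17.8, Q = 2744; at P = 19.5, Q = 2405.
ΔQ = -339, ΔP = 1.7. Midpoints: P̄ = 18.65, Q̄ = 2574.5.
ε = (ΔQ/ΔP)(P̄/Q̄) = (-339/1.7)(18.65/2574.5).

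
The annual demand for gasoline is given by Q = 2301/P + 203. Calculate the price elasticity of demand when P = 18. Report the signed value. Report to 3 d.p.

At P = 18, Q = 330.833.
dQ/dP = −2301/P² = -7.102.
ε = (dQ/dP)(P/Q) = (-7.102)(18/330.833).

-0.386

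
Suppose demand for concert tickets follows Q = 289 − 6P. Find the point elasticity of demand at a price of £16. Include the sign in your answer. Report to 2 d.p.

-0.50

At P = 16, Q = 193.
dQ/dP = −6.
ε = (dQ/dP)(P/Q) = (-6)(16/193).
|ε| < 1, so demand is inelastic at this price.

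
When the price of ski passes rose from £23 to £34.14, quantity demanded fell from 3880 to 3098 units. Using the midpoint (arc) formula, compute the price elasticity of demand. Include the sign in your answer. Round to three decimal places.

-0.575

ΔQ = 3098 − 3880 = -782; ΔP = 34.14 − 23 = 11.14.
Midpoints: P̄ = 28.57, Q̄ = 3489.0.
ε = (ΔQ/ΔP)(P̄/Q̄) = (-782/11.14)(28.57/3489.0).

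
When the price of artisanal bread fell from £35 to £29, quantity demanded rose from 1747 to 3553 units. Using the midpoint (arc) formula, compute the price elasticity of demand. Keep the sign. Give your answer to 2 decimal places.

-3.63

ΔQ = 3553 − 1747 = 1806; ΔP = 29 − 35 = -6.
Midpoints: P̄ = 32.00, Q̄ = 2650.0.
ε = (ΔQ/ΔP)(P̄/Q̄) = (1806/-6)(32.00/2650.0).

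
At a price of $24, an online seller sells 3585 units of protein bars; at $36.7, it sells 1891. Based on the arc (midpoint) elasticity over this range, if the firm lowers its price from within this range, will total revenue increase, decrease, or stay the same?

increase

Arc ε = (-1694/12.7)(30.35/2738.0) ≈ -1.479.
|ε| = 1.48 > 1, so demand is elastic. A price cut therefore raises total revenue.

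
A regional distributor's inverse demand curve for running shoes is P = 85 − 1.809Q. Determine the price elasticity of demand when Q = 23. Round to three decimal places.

At Q = 23, P = 85 − 1.809(23) = 43.39.
dP/dQ = −1.809, so dQ/dP = 1/(−1.809) = -0.553.
ε = (dQ/dP)(P/Q) = (-0.553)(43.39/23).

-1.043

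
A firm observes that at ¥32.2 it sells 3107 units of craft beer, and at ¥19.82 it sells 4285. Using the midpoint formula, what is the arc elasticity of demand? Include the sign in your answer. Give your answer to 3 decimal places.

-0.670

ΔQ = 4285 − 3107 = 1178; ΔP = 19.82 − 32.2 = -12.38.
Midpoints: P̄ = 26.01, Q̄ = 3696.0.
ε = (ΔQ/ΔP)(P̄/Q̄) = (1178/-12.38)(26.01/3696.0).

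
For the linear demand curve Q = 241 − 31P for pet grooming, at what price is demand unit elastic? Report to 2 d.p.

3.89

For linear demand Q = a − bP, ε = −bP/(a − bP). |ε| = 1 when bP = a − bP, i.e. P = a/(2b).
P = 241/(2·31) = 241/62 = 3.8871.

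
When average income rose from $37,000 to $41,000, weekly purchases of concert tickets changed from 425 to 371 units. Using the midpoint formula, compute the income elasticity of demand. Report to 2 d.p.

-1.32

ΔQ = -54, ΔI = 4000. Midpoints: Ī = 39,000, Q̄ = 398.0.
ε_I = (ΔQ/ΔI)(Ī/Q̄) = (-54/4000)(39000/398.0).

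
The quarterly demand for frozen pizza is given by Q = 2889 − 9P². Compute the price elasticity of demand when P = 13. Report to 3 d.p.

At P = 13, Q = 1368.
dQ/dP = −18P = -234.
ε = (dQ/dP)(P/Q) = (-234)(13/1368).
|ε| > 1, so demand is elastic at this price.

-2.224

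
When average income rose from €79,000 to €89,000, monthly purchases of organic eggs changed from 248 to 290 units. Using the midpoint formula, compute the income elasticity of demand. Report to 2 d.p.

ΔQ = 42, ΔI = 10000. Midpoints: Ī = 84,000, Q̄ = 269.0.
ε_I = (ΔQ/ΔI)(Ī/Q̄) = (42/10000)(84000/269.0).

1.31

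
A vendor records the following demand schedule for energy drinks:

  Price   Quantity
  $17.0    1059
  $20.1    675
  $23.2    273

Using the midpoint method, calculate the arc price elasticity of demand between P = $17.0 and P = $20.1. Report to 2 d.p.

-2.65

At P = 17.0, Q = 1059; at P = 20.1, Q = 675.
ΔQ = -384, ΔP = 3.1. Midpoints: P̄ = 18.55, Q̄ = 867.0.
ε = (ΔQ/ΔP)(P̄/Q̄) = (-384/3.1)(18.55/867.0).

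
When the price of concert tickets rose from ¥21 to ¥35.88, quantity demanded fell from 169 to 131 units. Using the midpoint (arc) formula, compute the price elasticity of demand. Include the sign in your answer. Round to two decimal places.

ΔQ = 131 − 169 = -38; ΔP = 35.88 − 21 = 14.88.
Midpoints: P̄ = 28.44, Q̄ = 150.0.
ε = (ΔQ/ΔP)(P̄/Q̄) = (-38/14.88)(28.44/150.0).

-0.48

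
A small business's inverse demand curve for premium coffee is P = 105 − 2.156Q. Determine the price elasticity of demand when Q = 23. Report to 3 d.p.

At Q = 23, P = 105 − 2.156(23) = 55.41.
dP/dQ = −2.156, so dQ/dP = 1/(−2.156) = -0.464.
ε = (dQ/dP)(P/Q) = (-0.464)(55.41/23).

-1.117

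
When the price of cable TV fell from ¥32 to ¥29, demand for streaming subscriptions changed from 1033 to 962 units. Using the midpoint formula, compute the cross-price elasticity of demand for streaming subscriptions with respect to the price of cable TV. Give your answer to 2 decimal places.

ΔQ_x = 962 − 1033 = -71; ΔP_y = 29 − 32 = -3.
Midpoints: P̄_y = 30.50, Q̄_x = 997.5.
ε_xy = (ΔQ_x/ΔP_y)(P̄_y/Q̄_x) = (-71/-3)(30.50/997.5).

0.72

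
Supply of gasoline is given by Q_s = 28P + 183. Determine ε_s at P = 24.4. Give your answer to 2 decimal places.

At P = 24.4, Q_s = 866.20.
dQ_s/dP = 28.
ε_s = (dQ_s/dP)(P/Q_s) = (28)(24.4/866.20).

0.79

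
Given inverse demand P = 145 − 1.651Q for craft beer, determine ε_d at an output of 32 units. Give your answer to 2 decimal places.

At Q = 32, P = 145 − 1.651(32) = 92.17.
dP/dQ = −1.651, so dQ/dP = 1/(−1.651) = -0.606.
ε = (dQ/dP)(P/Q) = (-0.606)(92.17/32).

-1.74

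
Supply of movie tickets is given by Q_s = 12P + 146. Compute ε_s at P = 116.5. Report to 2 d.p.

At P = 116.5, Q_s = 1544.
dQ_s/dP = 12.
ε_s = (dQ_s/dP)(P/Q_s) = (12)(116.5/1544).

0.91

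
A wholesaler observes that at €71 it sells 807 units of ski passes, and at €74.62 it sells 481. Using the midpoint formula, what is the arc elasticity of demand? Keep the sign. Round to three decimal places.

-10.182

ΔQ = 481 − 807 = -326; ΔP = 74.62 − 71 = 3.62.
Midpoints: P̄ = 72.81, Q̄ = 644.0.
ε = (ΔQ/ΔP)(P̄/Q̄) = (-326/3.62)(72.81/644.0).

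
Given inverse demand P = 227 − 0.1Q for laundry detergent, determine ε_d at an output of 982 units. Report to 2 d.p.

At Q = 982, P = 227 − 0.1(982) = 128.80.
dP/dQ = −0.1, so dQ/dP = 1/(−0.1) = -10.000.
ε = (dQ/dP)(P/Q) = (-10.000)(128.80/982).

-1.31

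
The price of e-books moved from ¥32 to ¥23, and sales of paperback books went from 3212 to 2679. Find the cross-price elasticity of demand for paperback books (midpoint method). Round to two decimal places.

ΔQ_x = 2679 − 3212 = -533; ΔP_y = 23 − 32 = -9.
Midpoints: P̄_y = 27.50, Q̄_x = 2945.5.
ε_xy = (ΔQ_x/ΔP_y)(P̄_y/Q̄_x) = (-533/-9)(27.50/2945.5).

0.55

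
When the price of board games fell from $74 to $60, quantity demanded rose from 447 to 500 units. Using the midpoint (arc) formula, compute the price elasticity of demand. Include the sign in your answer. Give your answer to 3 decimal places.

ΔQ = 500 − 447 = 53; ΔP = 60 − 74 = -14.
Midpoints: P̄ = 67.00, Q̄ = 473.5.
ε = (ΔQ/ΔP)(P̄/Q̄) = (53/-14)(67.00/473.5).

-0.536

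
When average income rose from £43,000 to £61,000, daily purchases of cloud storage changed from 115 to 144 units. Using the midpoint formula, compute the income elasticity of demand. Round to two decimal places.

ΔQ = 29, ΔI = 18000. Midpoints: Ī = 52,000, Q̄ = 129.5.
ε_I = (ΔQ/ΔI)(Ī/Q̄) = (29/18000)(52000/129.5).

0.65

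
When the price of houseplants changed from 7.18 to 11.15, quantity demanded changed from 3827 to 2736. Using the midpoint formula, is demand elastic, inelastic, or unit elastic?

inelastic

Arc ε ≈ -0.768.
|ε| = 0.77 < 1.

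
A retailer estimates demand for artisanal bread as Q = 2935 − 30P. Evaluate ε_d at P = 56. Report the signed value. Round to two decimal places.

-1.34

At P = 56, Q = 1255.
dQ/dP = −30.
ε = (dQ/dP)(P/Q) = (-30)(56/1255).
|ε| > 1, so demand is elastic at this price.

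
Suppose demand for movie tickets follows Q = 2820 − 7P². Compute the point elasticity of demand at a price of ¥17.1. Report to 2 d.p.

-5.30

At P = 17.1, Q = 773.130.
dQ/dP = −14P = -239.400.
ε = (dQ/dP)(P/Q) = (-239.400)(17.1/773.130).
|ε| > 1, so demand is elastic at this price.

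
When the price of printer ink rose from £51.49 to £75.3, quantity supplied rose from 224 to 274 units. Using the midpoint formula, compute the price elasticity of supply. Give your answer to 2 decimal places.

ΔQ = 274 − 224 = 50; ΔP = 75.3 − 51.49 = 23.81.
Midpoints: P̄ = 63.39, Q̄ = 249.0.
ε_s = (ΔQ/ΔP)(P̄/Q̄) = (50/23.81)(63.39/249.0).

0.53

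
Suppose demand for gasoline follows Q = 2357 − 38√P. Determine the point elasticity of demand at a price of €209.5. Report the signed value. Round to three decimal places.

-0.152

At P = 209.5, Q = 1806.984.
dQ/dP = −38/(2√P) = -1.313.
ε = (dQ/dP)(P/Q) = (-1.313)(209.5/1806.984).
|ε| < 1, so demand is inelastic at this price.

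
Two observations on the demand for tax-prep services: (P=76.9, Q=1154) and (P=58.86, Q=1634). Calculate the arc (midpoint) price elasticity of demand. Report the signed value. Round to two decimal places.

-1.30

ΔQ = 1634 − 1154 = 480; ΔP = 58.86 − 76.9 = -18.04.
Midpoints: P̄ = 67.88, Q̄ = 1394.0.
ε = (ΔQ/ΔP)(P̄/Q̄) = (480/-18.04)(67.88/1394.0).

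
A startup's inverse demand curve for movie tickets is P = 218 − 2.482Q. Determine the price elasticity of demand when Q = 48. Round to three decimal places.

At Q = 48, P = 218 − 2.482(48) = 98.86.
dP/dQ = −2.482, so dQ/dP = 1/(−2.482) = -0.403.
ε = (dQ/dP)(P/Q) = (-0.403)(98.86/48).

-0.830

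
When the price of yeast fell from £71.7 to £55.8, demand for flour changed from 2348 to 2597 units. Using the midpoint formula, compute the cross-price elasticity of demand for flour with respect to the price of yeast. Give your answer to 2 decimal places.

ΔQ_x = 2597 − 2348 = 249; ΔP_y = 55.8 − 71.7 = -15.9.
Midpoints: P̄_y = 63.75, Q̄_x = 2472.5.
ε_xy = (ΔQ_x/ΔP_y)(P̄_y/Q̄_x) = (249/-15.9)(63.75/2472.5).

-0.40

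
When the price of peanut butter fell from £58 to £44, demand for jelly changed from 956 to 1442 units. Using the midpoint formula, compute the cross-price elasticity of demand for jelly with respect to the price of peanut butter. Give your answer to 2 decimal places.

ΔQ_x = 1442 − 956 = 486; ΔP_y = 44 − 58 = -14.
Midpoints: P̄_y = 51.00, Q̄_x = 1199.0.
ε_xy = (ΔQ_x/ΔP_y)(P̄_y/Q̄_x) = (486/-14)(51.00/1199.0).

-1.48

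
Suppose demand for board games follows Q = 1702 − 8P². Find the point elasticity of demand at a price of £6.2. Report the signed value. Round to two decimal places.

-0.44

At P = 6.2, Q = 1394.480.
dQ/dP = −16P = -99.200.
ε = (dQ/dP)(P/Q) = (-99.200)(6.2/1394.480).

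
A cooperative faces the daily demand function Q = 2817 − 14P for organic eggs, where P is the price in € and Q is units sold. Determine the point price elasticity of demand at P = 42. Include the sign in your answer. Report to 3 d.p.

-0.264

At P = 42, Q = 2229.
dQ/dP = −14.
ε = (dQ/dP)(P/Q) = (-14)(42/2229).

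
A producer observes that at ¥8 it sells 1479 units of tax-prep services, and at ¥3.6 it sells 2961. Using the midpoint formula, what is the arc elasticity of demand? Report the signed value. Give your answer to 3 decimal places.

-0.880

ΔQ = 2961 − 1479 = 1482; ΔP = 3.6 − 8 = -4.4.
Midpoints: P̄ = 5.80, Q̄ = 2220.0.
ε = (ΔQ/ΔP)(P̄/Q̄) = (1482/-4.4)(5.80/2220.0).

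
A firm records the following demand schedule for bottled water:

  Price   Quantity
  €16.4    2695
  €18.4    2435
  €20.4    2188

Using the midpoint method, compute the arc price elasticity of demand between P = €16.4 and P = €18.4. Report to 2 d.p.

At P = 16.4, Q = 2695; at P = 18.4, Q = 2435.
ΔQ = -260, ΔP = 2.0. Midpoints: P̄ = 17.40, Q̄ = 2565.0.
ε = (ΔQ/ΔP)(P̄/Q̄) = (-260/2.0)(17.40/2565.0).

-0.88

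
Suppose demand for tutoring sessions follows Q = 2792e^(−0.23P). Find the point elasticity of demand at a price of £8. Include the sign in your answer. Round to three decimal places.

-1.840

At P = 8, Q = 443.418.
dQ/dP = −0.23·2792e^(−0.23P) = −0.23Q = -101.986.
ε = (dQ/dP)(P/Q) = (-101.986)(8/443.418).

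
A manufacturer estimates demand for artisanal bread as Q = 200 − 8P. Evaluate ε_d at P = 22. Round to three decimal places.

-7.333

At P = 22, Q = 24.
dQ/dP = −8.
ε = (dQ/dP)(P/Q) = (-8)(22/24).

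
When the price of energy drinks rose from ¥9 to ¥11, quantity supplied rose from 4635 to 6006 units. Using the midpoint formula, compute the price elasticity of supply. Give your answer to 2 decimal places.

1.29

ΔQ = 6006 − 4635 = 1371; ΔP = 11 − 9 = 2.
Midpoints: P̄ = 10.00, Q̄ = 5320.5.
ε_s = (ΔQ/ΔP)(P̄/Q̄) = (1371/2)(10.00/5320.5).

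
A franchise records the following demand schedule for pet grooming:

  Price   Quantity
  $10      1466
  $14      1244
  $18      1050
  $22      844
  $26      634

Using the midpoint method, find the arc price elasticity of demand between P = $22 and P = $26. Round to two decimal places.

-1.71

At P = 22, Q = 844; at P = 26, Q = 634.
ΔQ = -210, ΔP = 4. Midpoints: P̄ = 24.00, Q̄ = 739.0.
ε = (ΔQ/ΔP)(P̄/Q̄) = (-210/4)(24.00/739.0).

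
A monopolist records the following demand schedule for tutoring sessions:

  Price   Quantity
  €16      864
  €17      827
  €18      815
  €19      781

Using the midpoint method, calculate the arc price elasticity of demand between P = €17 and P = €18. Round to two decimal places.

At P = 17, Q = 827; at P = 18, Q = 815.
ΔQ = -12, ΔP = 1. Midpoints: P̄ = 17.50, Q̄ = 821.0.
ε = (ΔQ/ΔP)(P̄/Q̄) = (-12/1)(17.50/821.0).

-0.26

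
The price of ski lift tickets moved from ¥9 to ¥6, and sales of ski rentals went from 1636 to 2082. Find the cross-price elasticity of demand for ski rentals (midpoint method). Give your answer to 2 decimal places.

-0.60

ΔQ_x = 2082 − 1636 = 446; ΔP_y = 6 − 9 = -3.
Midpoints: P̄_y = 7.50, Q̄_x = 1859.0.
ε_xy = (ΔQ_x/ΔP_y)(P̄_y/Q̄_x) = (446/-3)(7.50/1859.0).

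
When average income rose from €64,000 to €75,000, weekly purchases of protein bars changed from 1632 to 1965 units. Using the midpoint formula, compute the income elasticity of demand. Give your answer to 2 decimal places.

1.17

ΔQ = 333, ΔI = 11000. Midpoints: Ī = 69,500, Q̄ = 1798.5.
ε_I = (ΔQ/ΔI)(Ī/Q̄) = (333/11000)(69500/1798.5).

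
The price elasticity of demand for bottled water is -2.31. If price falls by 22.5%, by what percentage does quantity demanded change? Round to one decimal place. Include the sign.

52.0%

%ΔQ ≈ ε × %ΔP = (-2.31)(-22.5%) = 51.98%.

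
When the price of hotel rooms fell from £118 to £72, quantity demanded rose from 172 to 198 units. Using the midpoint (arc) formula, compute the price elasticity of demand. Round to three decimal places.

-0.290

ΔQ = 198 − 172 = 26; ΔP = 72 − 118 = -46.
Midpoints: P̄ = 95.00, Q̄ = 185.0.
ε = (ΔQ/ΔP)(P̄/Q̄) = (26/-46)(95.00/185.0).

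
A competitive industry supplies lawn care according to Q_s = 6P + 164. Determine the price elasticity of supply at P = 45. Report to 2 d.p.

At P = 45, Q_s = 434.
dQ_s/dP = 6.
ε_s = (dQ_s/dP)(P/Q_s) = (6)(45/434).

0.62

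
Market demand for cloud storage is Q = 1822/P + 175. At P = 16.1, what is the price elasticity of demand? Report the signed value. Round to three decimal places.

At P = 16.1, Q = 288.168.
dQ/dP = −1822/P² = -7.029.
ε = (dQ/dP)(P/Q) = (-7.029)(16.1/288.168).
|ε| < 1, so demand is inelastic at this price.

-0.393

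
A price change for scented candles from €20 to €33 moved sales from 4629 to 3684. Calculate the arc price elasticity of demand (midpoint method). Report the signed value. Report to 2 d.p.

ΔQ = 3684 − 4629 = -945; ΔP = 33 − 20 = 13.
Midpoints: P̄ = 26.50, Q̄ = 4156.5.
ε = (ΔQ/ΔP)(P̄/Q̄) = (-945/13)(26.50/4156.5).

-0.46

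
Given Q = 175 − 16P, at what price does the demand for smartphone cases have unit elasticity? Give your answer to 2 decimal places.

5.47

For linear demand Q = a − bP, ε = −bP/(a − bP). |ε| = 1 when bP = a − bP, i.e. P = a/(2b).
P = 175/(2·16) = 175/32 = 5.4688.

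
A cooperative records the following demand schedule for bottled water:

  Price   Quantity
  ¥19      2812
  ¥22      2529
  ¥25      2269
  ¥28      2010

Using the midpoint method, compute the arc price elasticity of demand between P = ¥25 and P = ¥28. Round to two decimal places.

At P = 25, Q = 2269; at P = 28, Q = 2010.
ΔQ = -259, ΔP = 3. Midpoints: P̄ = 26.50, Q̄ = 2139.5.
ε = (ΔQ/ΔP)(P̄/Q̄) = (-259/3)(26.50/2139.5).

-1.07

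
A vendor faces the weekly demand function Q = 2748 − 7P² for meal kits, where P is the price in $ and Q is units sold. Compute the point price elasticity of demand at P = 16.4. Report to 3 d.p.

-4.352

At P = 16.4, Q = 865.280.
dQ/dP = −14P = -229.600.
ε = (dQ/dP)(P/Q) = (-229.600)(16.4/865.280).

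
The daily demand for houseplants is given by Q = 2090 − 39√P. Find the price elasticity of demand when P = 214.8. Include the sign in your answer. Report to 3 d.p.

-0.188

At P = 214.8, Q = 1518.414.
dQ/dP = −39/(2√P) = -1.331.
ε = (dQ/dP)(P/Q) = (-1.331)(214.8/1518.414).
|ε| < 1, so demand is inelastic at this price.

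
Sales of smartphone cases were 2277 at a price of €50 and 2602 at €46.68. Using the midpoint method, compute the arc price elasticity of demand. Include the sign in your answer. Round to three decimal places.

ΔQ = 2602 − 2277 = 325; ΔP = 46.68 − 50 = -3.32.
Midpoints: P̄ = 48.34, Q̄ = 2439.5.
ε = (ΔQ/ΔP)(P̄/Q̄) = (325/-3.32)(48.34/2439.5).

-1.940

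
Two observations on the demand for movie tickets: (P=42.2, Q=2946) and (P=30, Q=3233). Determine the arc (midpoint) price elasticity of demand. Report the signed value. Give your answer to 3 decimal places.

ΔQ = 3233 − 2946 = 287; ΔP = 30 − 42.2 = -12.2.
Midpoints: P̄ = 36.10, Q̄ = 3089.5.
ε = (ΔQ/ΔP)(P̄/Q̄) = (287/-12.2)(36.10/3089.5).

-0.275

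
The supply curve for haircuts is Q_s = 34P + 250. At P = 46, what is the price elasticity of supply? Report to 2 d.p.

0.86

At P = 46, Q_s = 1814.
dQ_s/dP = 34.
ε_s = (dQ_s/dP)(P/Q_s) = (34)(46/1814).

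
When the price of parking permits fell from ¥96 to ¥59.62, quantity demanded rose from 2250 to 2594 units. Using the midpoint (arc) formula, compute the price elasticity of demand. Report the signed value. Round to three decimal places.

-0.304

ΔQ = 2594 − 2250 = 344; ΔP = 59.62 − 96 = -36.38.
Midpoints: P̄ = 77.81, Q̄ = 2422.0.
ε = (ΔQ/ΔP)(P̄/Q̄) = (344/-36.38)(77.81/2422.0).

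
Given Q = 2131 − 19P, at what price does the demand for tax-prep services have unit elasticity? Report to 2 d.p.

56.08

For linear demand Q = a − bP, ε = −bP/(a − bP). |ε| = 1 when bP = a − bP, i.e. P = a/(2b).
P = 2131/(2·19) = 2131/38 = 56.0789.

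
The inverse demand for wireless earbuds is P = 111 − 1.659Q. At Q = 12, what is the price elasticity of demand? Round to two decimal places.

-4.58

At Q = 12, P = 111 − 1.659(12) = 91.09.
dP/dQ = −1.659, so dQ/dP = 1/(−1.659) = -0.603.
ε = (dQ/dP)(P/Q) = (-0.603)(91.09/12).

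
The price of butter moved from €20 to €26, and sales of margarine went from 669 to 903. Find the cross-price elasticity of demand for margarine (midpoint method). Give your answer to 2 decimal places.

1.14

ΔQ_x = 903 − 669 = 234; ΔP_y = 26 − 20 = 6.
Midpoints: P̄_y = 23.00, Q̄_x = 786.0.
ε_xy = (ΔQ_x/ΔP_y)(P̄_y/Q̄_x) = (234/6)(23.00/786.0).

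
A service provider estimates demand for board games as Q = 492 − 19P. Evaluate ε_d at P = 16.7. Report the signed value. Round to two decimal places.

-1.82

At P = 16.7, Q = 174.700.
dQ/dP = −19.
ε = (dQ/dP)(P/Q) = (-19)(16.7/174.700).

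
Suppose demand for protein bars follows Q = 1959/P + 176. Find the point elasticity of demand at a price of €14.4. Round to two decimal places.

At P = 14.4, Q = 312.042.
dQ/dP = −1959/P² = -9.447.
ε = (dQ/dP)(P/Q) = (-9.447)(14.4/312.042).

-0.44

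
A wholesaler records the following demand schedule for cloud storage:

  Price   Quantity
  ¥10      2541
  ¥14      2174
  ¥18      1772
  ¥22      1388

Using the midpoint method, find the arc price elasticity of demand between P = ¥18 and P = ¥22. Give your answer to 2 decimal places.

At P = 18, Q = 1772; at P = 22, Q = 1388.
ΔQ = -384, ΔP = 4. Midpoints: P̄ = 20.00, Q̄ = 1580.0.
ε = (ΔQ/ΔP)(P̄/Q̄) = (-384/4)(20.00/1580.0).

-1.22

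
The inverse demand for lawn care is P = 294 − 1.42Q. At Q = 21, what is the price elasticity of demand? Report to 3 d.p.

At Q = 21, P = 294 − 1.42(21) = 264.18.
dP/dQ = −1.42, so dQ/dP = 1/(−1.42) = -0.704.
ε = (dQ/dP)(P/Q) = (-0.704)(264.18/21).

-8.859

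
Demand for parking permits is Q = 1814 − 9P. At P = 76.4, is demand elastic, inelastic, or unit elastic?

inelastic

Q = 1126.400, dQ/dP = -9.
ε = (dQ/dP)(P/Q) ≈ -0.610.
|ε| = 0.61 < 1.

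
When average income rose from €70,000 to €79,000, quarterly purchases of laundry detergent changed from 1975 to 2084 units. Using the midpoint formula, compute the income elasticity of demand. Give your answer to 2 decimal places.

ΔQ = 109, ΔI = 9000. Midpoints: Ī = 74,500, Q̄ = 2029.5.
ε_I = (ΔQ/ΔI)(Ī/Q̄) = (109/9000)(74500/2029.5).
ε_I > 0, so the good is normal.

0.44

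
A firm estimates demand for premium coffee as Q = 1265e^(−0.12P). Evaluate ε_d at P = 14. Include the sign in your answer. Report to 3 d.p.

-1.680

At P = 14, Q = 235.763.
dQ/dP = −0.12·1265e^(−0.12P) = −0.12Q = -28.292.
ε = (dQ/dP)(P/Q) = (-28.292)(14/235.763).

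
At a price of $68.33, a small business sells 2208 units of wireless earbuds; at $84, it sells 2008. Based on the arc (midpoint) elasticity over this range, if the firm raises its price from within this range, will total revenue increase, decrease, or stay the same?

Arc ε = (-200/15.67)(76.16/2108.0) ≈ -0.461.
|ε| = 0.46 < 1, so demand is inelastic. A price rise therefore raises total revenue.

increase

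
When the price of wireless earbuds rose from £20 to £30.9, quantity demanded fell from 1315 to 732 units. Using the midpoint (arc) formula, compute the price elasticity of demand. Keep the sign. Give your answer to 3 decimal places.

-1.330

ΔQ = 732 − 1315 = -583; ΔP = 30.9 − 20 = 10.9.
Midpoints: P̄ = 25.45, Q̄ = 1023.5.
ε = (ΔQ/ΔP)(P̄/Q̄) = (-583/10.9)(25.45/1023.5).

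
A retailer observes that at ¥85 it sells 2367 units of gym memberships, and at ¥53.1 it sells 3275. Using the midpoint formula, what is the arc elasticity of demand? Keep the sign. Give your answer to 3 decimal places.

-0.697

ΔQ = 3275 − 2367 = 908; ΔP = 53.1 − 85 = -31.9.
Midpoints: P̄ = 69.05, Q̄ = 2821.0.
ε = (ΔQ/ΔP)(P̄/Q̄) = (908/-31.9)(69.05/2821.0).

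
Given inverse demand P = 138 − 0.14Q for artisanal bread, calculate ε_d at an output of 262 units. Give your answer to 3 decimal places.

-2.762

At Q = 262, P = 138 − 0.14(262) = 101.32.
dP/dQ = −0.14, so dQ/dP = 1/(−0.14) = -7.143.
ε = (dQ/dP)(P/Q) = (-7.143)(101.32/262).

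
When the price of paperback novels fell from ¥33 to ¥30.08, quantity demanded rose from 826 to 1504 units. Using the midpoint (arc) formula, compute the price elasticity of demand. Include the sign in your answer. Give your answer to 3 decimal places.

ΔQ = 1504 − 826 = 678; ΔP = 30.08 − 33 = -2.92.
Midpoints: P̄ = 31.54, Q̄ = 1165.0.
ε = (ΔQ/ΔP)(P̄/Q̄) = (678/-2.92)(31.54/1165.0).

-6.286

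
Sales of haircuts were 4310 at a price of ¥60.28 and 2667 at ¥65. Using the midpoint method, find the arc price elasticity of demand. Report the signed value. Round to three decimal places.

ΔQ = 2667 − 4310 = -1643; ΔP = 65 − 60.28 = 4.72.
Midpoints: P̄ = 62.64, Q̄ = 3488.5.
ε = (ΔQ/ΔP)(P̄/Q̄) = (-1643/4.72)(62.64/3488.5).

-6.250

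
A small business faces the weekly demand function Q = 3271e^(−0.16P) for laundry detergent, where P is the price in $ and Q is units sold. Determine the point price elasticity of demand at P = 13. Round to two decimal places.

-2.08

At P = 13, Q = 408.647.
dQ/dP = −0.16·3271e^(−0.16P) = −0.16Q = -65.383.
ε = (dQ/dP)(P/Q) = (-65.383)(13/408.647).
|ε| > 1, so demand is elastic at this price.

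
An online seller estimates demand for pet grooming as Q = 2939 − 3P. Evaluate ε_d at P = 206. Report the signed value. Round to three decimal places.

At P = 206, Q = 2321.
dQ/dP = −3.
ε = (dQ/dP)(P/Q) = (-3)(206/2321).

-0.266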